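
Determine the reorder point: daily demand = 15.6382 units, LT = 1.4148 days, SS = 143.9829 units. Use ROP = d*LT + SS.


d*LT = 15.6382 * 1.4148 = 22.1249
ROP = 22.1249 + 143.9829 = 166.1078

166.1078 units


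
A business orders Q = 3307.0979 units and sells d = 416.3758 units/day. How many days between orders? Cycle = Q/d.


Cycle = 3307.0979 / 416.3758 = 7.9426

7.9426 days


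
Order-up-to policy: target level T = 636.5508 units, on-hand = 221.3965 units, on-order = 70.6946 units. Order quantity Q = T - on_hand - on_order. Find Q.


Inventory position = OH + OO = 221.3965 + 70.6946 = 292.0911
Q = 636.5508 - 292.0911 = 344.4597

344.4597 units


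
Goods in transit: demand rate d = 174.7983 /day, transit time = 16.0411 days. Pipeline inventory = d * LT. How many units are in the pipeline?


Pipeline = 174.7983 * 16.0411 = 2803.9570

2803.9570 units


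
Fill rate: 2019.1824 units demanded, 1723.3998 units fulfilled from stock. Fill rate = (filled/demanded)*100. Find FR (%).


FR = 1723.3998 / 2019.1824 * 100 = 85.3514

85.3514%


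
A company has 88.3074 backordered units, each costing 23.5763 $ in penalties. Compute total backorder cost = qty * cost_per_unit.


Total = 88.3074 * 23.5763 = 2081.9618

2081.9618 $


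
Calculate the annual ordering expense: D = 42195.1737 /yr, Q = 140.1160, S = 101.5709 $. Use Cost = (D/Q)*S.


Number of orders = D/Q = 301.1446
Cost = 301.1446 * 101.5709 = 30587.5258

30587.5258 $/yr


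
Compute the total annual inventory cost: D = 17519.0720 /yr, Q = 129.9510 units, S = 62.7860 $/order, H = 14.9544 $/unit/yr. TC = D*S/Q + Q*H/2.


Ordering cost = D*S/Q = 8464.3631
Holding cost = Q*H/2 = 971.6696
TC = 8464.3631 + 971.6696 = 9436.0328

9436.0328 $/yr


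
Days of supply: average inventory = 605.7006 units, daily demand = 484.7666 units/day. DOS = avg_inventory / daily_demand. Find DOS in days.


DOS = 605.7006 / 484.7666 = 1.2495

1.2495 days


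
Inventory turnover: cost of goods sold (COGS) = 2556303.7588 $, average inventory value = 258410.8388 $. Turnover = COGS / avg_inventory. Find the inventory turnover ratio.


Turnover = 2556303.7588 / 258410.8388 = 9.8924

9.8924


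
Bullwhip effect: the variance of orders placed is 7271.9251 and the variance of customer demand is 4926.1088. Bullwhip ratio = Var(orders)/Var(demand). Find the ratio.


BW = 7271.9251 / 4926.1088 = 1.4762

1.4762


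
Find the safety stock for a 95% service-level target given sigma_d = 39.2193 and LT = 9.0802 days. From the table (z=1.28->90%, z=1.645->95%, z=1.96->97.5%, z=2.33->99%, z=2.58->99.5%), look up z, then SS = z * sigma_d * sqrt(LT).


From the table, SL = 95% corresponds to z = 1.645
sqrt(LT) = sqrt(9.0802) = 3.0133
SS = 1.645 * 39.2193 * 3.0133 = 194.4077

194.4077 units


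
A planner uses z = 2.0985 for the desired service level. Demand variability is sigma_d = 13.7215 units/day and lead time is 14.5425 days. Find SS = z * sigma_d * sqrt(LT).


sqrt(LT) = sqrt(14.5425) = 3.8135
SS = 2.0985 * 13.7215 * 3.8135 = 109.8070

109.8070 units


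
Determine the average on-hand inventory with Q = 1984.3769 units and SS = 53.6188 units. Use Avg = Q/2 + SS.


Q/2 = 992.1884
Avg = 992.1884 + 53.6188 = 1045.8073

1045.8073 units


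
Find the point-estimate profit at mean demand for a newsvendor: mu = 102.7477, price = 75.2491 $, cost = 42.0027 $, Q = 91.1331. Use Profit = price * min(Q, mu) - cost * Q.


Sales at mu = min(91.1331, 102.7477) = 91.1331
Revenue = 75.2491 * 91.1331 = 6857.6838
Total cost = 42.0027 * 91.1331 = 3827.8363
Profit = 6857.6838 - 3827.8363 = 3029.8475

3029.8475 $


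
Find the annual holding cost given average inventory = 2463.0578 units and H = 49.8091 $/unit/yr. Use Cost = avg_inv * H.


Cost = 2463.0578 * 49.8091 = 122682.6923

122682.6923 $/yr


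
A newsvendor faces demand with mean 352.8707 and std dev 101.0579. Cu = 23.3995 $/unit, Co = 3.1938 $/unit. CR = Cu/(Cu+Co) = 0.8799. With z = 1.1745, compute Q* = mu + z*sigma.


CR = Cu/(Cu+Co) = 23.3995/(23.3995+3.1938) = 0.8799
z = 1.1745
Q* = 352.8707 + 1.1745 * 101.0579 = 471.5632

471.5632 units


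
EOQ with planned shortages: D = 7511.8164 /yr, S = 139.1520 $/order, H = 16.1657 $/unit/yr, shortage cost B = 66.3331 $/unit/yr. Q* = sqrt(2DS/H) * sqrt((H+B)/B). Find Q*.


sqrt(2DS/H) = 359.6126
sqrt((H+B)/B) = 1.1152
Q* = 359.6126 * 1.1152 = 401.0455

401.0455 units


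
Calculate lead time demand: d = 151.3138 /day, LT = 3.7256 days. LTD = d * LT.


LTD = 151.3138 * 3.7256 = 563.7347

563.7347 units


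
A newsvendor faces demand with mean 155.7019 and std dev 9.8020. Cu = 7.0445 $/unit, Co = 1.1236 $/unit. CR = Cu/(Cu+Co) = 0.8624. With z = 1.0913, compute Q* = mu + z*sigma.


CR = Cu/(Cu+Co) = 7.0445/(7.0445+1.1236) = 0.8624
z = 1.0913
Q* = 155.7019 + 1.0913 * 9.8020 = 166.3988

166.3988 units


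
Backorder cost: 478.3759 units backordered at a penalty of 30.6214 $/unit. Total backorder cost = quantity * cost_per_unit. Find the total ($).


Total = 478.3759 * 30.6214 = 14648.5398

14648.5398 $


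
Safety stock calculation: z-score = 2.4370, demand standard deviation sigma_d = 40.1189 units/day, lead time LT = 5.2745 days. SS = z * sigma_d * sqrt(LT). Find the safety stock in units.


sqrt(LT) = sqrt(5.2745) = 2.2966
SS = 2.4370 * 40.1189 * 2.2966 = 224.5408

224.5408 units


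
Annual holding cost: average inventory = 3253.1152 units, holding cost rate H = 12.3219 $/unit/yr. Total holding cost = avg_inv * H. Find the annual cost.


Cost = 3253.1152 * 12.3219 = 40084.5602

40084.5602 $/yr


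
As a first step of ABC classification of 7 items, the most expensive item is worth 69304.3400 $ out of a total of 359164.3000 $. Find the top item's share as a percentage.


Top item = 69304.3400
Total = 359164.3000
Percentage = 69304.3400 / 359164.3000 * 100 = 19.2960

19.2960%


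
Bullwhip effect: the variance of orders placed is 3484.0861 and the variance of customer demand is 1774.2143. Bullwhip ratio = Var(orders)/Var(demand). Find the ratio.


BW = 3484.0861 / 1774.2143 = 1.9637

1.9637


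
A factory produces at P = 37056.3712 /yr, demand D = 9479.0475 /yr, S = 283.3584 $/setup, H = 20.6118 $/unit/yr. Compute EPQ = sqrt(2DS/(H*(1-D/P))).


1 - D/P = 1 - 0.2558 = 0.7442
H*(1-D/P) = 15.3393
2DS = 5371935.4662
EPQ = sqrt(350207.6578) = 591.7835

591.7835 units


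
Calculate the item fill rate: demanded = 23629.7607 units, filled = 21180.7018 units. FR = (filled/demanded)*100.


FR = 21180.7018 / 23629.7607 * 100 = 89.6357

89.6357%


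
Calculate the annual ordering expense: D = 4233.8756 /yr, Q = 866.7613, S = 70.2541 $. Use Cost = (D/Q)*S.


Number of orders = D/Q = 4.8847
Cost = 4.8847 * 70.2541 = 343.1707

343.1707 $/yr


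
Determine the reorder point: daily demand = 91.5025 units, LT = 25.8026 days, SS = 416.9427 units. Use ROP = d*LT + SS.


d*LT = 91.5025 * 25.8026 = 2361.0024
ROP = 2361.0024 + 416.9427 = 2777.9451

2777.9451 units


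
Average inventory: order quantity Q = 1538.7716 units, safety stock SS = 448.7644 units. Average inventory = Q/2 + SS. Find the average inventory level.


Q/2 = 769.3858
Avg = 769.3858 + 448.7644 = 1218.1502

1218.1502 units


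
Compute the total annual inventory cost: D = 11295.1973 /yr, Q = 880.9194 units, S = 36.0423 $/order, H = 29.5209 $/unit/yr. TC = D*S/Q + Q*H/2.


Ordering cost = D*S/Q = 462.1364
Holding cost = Q*H/2 = 13002.7668
TC = 462.1364 + 13002.7668 = 13464.9031

13464.9031 $/yr


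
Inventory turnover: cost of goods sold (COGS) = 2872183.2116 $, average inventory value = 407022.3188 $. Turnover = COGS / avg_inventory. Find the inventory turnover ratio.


Turnover = 2872183.2116 / 407022.3188 = 7.0566

7.0566


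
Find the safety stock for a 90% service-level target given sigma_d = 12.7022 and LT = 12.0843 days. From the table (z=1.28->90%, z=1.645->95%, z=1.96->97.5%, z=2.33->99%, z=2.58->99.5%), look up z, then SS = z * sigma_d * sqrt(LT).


From the table, SL = 90% corresponds to z = 1.28
sqrt(LT) = sqrt(12.0843) = 3.4762
SS = 1.28 * 12.7022 * 3.4762 = 56.5197

56.5197 units


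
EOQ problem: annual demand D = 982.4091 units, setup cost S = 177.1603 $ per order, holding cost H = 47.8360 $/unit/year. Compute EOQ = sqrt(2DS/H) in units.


2*D*S = 2 * 982.4091 * 177.1603 = 348087.7818
2*D*S/H = 7276.6908
EOQ = sqrt(7276.6908) = 85.3035

85.3035 units


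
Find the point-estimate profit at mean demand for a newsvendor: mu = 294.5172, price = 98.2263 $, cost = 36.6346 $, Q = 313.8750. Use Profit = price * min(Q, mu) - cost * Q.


Sales at mu = min(313.8750, 294.5172) = 294.5172
Revenue = 98.2263 * 294.5172 = 28929.3348
Total cost = 36.6346 * 313.8750 = 11498.6851
Profit = 28929.3348 - 11498.6851 = 17430.6498

17430.6498 $


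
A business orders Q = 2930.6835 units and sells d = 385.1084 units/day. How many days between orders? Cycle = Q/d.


Cycle = 2930.6835 / 385.1084 = 7.6100

7.6100 days


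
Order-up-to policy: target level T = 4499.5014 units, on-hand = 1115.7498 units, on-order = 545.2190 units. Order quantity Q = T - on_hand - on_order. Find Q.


Inventory position = OH + OO = 1115.7498 + 545.2190 = 1660.9688
Q = 4499.5014 - 1660.9688 = 2838.5326

2838.5326 units


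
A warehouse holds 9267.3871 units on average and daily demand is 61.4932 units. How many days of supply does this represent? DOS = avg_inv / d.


DOS = 9267.3871 / 61.4932 = 150.7059

150.7059 days


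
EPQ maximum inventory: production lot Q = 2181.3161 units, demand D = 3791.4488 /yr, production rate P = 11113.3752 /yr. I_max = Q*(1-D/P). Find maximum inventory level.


D/P = 0.3412
1 - D/P = 0.6588
I_max = 2181.3161 * 0.6588 = 1437.1364

1437.1364 units


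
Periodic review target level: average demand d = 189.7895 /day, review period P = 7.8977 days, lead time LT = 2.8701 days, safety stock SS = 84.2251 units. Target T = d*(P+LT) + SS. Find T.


P + LT = 10.7678
d*(P+LT) = 189.7895 * 10.7678 = 2043.6154
T = 2043.6154 + 84.2251 = 2127.8405

2127.8405 units


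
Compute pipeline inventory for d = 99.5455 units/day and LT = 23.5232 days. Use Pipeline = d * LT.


Pipeline = 99.5455 * 23.5232 = 2341.6287

2341.6287 units


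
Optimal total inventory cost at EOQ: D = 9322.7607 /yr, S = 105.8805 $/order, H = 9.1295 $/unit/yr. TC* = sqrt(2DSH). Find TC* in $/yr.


2*D*S*H = 18023432.6855
TC* = sqrt(18023432.6855) = 4245.4014

4245.4014 $/yr


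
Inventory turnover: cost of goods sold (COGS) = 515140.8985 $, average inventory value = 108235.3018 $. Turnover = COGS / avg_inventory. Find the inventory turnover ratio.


Turnover = 515140.8985 / 108235.3018 = 4.7595

4.7595


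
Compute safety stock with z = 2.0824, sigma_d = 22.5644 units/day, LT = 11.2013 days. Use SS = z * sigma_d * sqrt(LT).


sqrt(LT) = sqrt(11.2013) = 3.3468
SS = 2.0824 * 22.5644 * 3.3468 = 157.2614

157.2614 units


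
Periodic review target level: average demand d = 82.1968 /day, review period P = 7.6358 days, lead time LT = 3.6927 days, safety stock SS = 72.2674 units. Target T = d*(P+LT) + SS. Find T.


P + LT = 11.3285
d*(P+LT) = 82.1968 * 11.3285 = 931.1664
T = 931.1664 + 72.2674 = 1003.4338

1003.4338 units


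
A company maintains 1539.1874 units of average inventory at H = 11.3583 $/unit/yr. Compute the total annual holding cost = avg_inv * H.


Cost = 1539.1874 * 11.3583 = 17482.5522

17482.5522 $/yr


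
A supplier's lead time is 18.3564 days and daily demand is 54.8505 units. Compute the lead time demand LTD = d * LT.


LTD = 54.8505 * 18.3564 = 1006.8577

1006.8577 units


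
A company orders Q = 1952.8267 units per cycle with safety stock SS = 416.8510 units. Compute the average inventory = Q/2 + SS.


Q/2 = 976.4134
Avg = 976.4134 + 416.8510 = 1393.2643

1393.2643 units


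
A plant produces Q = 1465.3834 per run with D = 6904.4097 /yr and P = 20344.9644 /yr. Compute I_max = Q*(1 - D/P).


D/P = 0.3394
1 - D/P = 0.6606
I_max = 1465.3834 * 0.6606 = 968.0806

968.0806 units


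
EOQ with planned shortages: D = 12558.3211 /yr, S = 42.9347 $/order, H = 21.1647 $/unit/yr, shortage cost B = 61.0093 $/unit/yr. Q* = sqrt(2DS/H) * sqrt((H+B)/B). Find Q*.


sqrt(2DS/H) = 225.7246
sqrt((H+B)/B) = 1.1606
Q* = 225.7246 * 1.1606 = 261.9679

261.9679 units


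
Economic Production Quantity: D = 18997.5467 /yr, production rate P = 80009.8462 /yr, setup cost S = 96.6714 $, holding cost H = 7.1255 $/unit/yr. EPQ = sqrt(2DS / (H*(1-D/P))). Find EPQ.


1 - D/P = 1 - 0.2374 = 0.7626
H*(1-D/P) = 5.4336
2DS = 3673038.8721
EPQ = sqrt(675983.6974) = 822.1823

822.1823 units


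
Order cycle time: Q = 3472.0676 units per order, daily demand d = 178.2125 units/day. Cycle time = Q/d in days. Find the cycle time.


Cycle = 3472.0676 / 178.2125 = 19.4827

19.4827 days


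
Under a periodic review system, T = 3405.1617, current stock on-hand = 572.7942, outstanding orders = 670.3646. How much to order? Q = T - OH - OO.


Inventory position = OH + OO = 572.7942 + 670.3646 = 1243.1588
Q = 3405.1617 - 1243.1588 = 2162.0029

2162.0029 units


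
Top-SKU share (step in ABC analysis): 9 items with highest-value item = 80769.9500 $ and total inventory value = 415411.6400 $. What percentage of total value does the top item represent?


Top item = 80769.9500
Total = 415411.6400
Percentage = 80769.9500 / 415411.6400 * 100 = 19.4434

19.4434%


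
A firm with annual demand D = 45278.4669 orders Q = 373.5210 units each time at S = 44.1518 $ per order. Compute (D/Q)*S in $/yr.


Number of orders = D/Q = 121.2207
Cost = 121.2207 * 44.1518 = 5352.1109

5352.1109 $/yr


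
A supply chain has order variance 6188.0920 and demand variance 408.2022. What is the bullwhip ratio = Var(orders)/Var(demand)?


BW = 6188.0920 / 408.2022 = 15.1594

15.1594


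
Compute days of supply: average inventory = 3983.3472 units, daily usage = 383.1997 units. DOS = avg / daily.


DOS = 3983.3472 / 383.1997 = 10.3950

10.3950 days


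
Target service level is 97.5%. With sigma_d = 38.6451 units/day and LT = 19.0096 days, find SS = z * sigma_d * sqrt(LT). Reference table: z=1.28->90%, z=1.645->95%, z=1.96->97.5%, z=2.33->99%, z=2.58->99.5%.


From the table, SL = 97.5% corresponds to z = 1.96
sqrt(LT) = sqrt(19.0096) = 4.3600
SS = 1.96 * 38.6451 * 4.3600 = 330.2456

330.2456 units


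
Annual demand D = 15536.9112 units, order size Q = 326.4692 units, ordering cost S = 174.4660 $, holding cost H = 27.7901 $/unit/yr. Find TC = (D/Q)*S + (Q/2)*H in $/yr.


Ordering cost = D*S/Q = 8302.9663
Holding cost = Q*H/2 = 4536.3059
TC = 8302.9663 + 4536.3059 = 12839.2721

12839.2721 $/yr


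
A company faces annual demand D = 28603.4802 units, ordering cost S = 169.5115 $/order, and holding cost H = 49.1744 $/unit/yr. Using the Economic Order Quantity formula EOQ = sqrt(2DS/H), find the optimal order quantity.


2*D*S = 2 * 28603.4802 * 169.5115 = 9697237.6678
2*D*S/H = 197200.9352
EOQ = sqrt(197200.9352) = 444.0731

444.0731 units


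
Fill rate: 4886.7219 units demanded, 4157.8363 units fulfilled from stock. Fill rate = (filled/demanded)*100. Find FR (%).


FR = 4157.8363 / 4886.7219 * 100 = 85.0844

85.0844%


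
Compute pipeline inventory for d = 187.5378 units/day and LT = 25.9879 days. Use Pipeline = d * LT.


Pipeline = 187.5378 * 25.9879 = 4873.7136

4873.7136 units


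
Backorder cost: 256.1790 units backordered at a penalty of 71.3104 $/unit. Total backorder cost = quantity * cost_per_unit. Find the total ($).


Total = 256.1790 * 71.3104 = 18268.2270

18268.2270 $


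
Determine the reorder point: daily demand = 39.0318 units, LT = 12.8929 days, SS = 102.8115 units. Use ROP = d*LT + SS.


d*LT = 39.0318 * 12.8929 = 503.2331
ROP = 503.2331 + 102.8115 = 606.0446

606.0446 units


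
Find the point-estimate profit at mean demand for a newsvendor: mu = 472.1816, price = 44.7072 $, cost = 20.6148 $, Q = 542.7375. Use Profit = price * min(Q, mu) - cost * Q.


Sales at mu = min(542.7375, 472.1816) = 472.1816
Revenue = 44.7072 * 472.1816 = 21109.9172
Total cost = 20.6148 * 542.7375 = 11188.4250
Profit = 21109.9172 - 11188.4250 = 9921.4922

9921.4922 $


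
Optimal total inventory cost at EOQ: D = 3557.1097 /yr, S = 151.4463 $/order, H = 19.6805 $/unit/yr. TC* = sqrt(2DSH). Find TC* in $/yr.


2*D*S*H = 21204207.7157
TC* = sqrt(21204207.7157) = 4604.8027

4604.8027 $/yr


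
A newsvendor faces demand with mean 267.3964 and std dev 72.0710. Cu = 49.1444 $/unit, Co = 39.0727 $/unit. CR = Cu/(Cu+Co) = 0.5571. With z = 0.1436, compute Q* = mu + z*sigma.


CR = Cu/(Cu+Co) = 49.1444/(49.1444+39.0727) = 0.5571
z = 0.1436
Q* = 267.3964 + 0.1436 * 72.0710 = 277.7458

277.7458 units


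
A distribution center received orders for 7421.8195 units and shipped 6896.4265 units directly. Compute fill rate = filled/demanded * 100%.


FR = 6896.4265 / 7421.8195 * 100 = 92.9210

92.9210%


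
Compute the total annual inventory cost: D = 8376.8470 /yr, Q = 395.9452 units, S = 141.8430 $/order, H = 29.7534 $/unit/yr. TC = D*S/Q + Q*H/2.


Ordering cost = D*S/Q = 3000.9130
Holding cost = Q*H/2 = 5890.3580
TC = 3000.9130 + 5890.3580 = 8891.2710

8891.2710 $/yr


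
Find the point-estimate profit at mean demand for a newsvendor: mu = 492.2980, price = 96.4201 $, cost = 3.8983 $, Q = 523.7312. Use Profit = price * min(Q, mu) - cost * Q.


Sales at mu = min(523.7312, 492.2980) = 492.2980
Revenue = 96.4201 * 492.2980 = 47467.4224
Total cost = 3.8983 * 523.7312 = 2041.6613
Profit = 47467.4224 - 2041.6613 = 45425.7611

45425.7611 $


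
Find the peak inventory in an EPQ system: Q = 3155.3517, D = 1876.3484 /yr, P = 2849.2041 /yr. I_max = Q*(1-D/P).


D/P = 0.6586
1 - D/P = 0.3414
I_max = 3155.3517 * 0.3414 = 1077.3893

1077.3893 units


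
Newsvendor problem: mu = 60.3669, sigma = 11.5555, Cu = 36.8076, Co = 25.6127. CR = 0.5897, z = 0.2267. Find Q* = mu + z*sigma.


CR = Cu/(Cu+Co) = 36.8076/(36.8076+25.6127) = 0.5897
z = 0.2267
Q* = 60.3669 + 0.2267 * 11.5555 = 62.9865

62.9865 units


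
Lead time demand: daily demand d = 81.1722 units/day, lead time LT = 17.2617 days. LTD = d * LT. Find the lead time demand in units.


LTD = 81.1722 * 17.2617 = 1401.1702

1401.1702 units


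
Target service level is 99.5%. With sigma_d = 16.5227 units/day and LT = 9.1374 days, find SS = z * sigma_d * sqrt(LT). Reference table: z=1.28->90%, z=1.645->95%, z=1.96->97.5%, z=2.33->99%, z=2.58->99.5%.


From the table, SL = 99.5% corresponds to z = 2.58
sqrt(LT) = sqrt(9.1374) = 3.0228
SS = 2.58 * 16.5227 * 3.0228 = 128.8582

128.8582 units


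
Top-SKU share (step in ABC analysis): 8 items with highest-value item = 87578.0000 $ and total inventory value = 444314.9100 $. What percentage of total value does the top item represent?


Top item = 87578.0000
Total = 444314.9100
Percentage = 87578.0000 / 444314.9100 * 100 = 19.7108

19.7108%


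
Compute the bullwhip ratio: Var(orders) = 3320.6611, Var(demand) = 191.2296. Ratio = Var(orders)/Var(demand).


BW = 3320.6611 / 191.2296 = 17.3648

17.3648


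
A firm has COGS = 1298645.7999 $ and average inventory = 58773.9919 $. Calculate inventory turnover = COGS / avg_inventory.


Turnover = 1298645.7999 / 58773.9919 = 22.0956

22.0956


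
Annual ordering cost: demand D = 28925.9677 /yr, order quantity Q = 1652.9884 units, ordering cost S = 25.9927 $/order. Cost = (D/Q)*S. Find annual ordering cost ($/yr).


Number of orders = D/Q = 17.4992
Cost = 17.4992 * 25.9927 = 454.8513

454.8513 $/yr


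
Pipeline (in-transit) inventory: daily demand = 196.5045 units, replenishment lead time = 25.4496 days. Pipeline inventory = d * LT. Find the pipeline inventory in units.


Pipeline = 196.5045 * 25.4496 = 5000.9609

5000.9609 units


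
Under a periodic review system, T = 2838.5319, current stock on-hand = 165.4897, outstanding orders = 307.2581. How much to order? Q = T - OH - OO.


Inventory position = OH + OO = 165.4897 + 307.2581 = 472.7478
Q = 2838.5319 - 472.7478 = 2365.7841

2365.7841 units


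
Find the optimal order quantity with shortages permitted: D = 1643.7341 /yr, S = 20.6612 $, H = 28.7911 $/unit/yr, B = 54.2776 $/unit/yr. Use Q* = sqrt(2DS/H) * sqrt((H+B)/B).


sqrt(2DS/H) = 48.5713
sqrt((H+B)/B) = 1.2371
Q* = 48.5713 * 1.2371 = 60.0880

60.0880 units


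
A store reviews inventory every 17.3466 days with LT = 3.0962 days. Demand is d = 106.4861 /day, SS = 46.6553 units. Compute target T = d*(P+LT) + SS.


P + LT = 20.4428
d*(P+LT) = 106.4861 * 20.4428 = 2176.8740
T = 2176.8740 + 46.6553 = 2223.5293

2223.5293 units


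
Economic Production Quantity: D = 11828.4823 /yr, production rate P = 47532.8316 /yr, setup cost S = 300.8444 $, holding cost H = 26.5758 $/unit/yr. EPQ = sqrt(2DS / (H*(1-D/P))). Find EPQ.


1 - D/P = 1 - 0.2488 = 0.7512
H*(1-D/P) = 19.9624
2DS = 7117065.3209
EPQ = sqrt(356522.6854) = 597.0952

597.0952 units


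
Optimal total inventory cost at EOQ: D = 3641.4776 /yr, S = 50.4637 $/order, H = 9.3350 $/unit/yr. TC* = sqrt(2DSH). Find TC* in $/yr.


2*D*S*H = 3430844.6272
TC* = sqrt(3430844.6272) = 1852.2539

1852.2539 $/yr


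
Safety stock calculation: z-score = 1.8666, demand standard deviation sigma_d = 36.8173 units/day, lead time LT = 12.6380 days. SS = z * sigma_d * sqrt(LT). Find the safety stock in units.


sqrt(LT) = sqrt(12.6380) = 3.5550
SS = 1.8666 * 36.8173 * 3.5550 = 244.3106

244.3106 units


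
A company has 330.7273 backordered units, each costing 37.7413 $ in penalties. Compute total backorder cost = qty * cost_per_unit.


Total = 330.7273 * 37.7413 = 12482.0782

12482.0782 $


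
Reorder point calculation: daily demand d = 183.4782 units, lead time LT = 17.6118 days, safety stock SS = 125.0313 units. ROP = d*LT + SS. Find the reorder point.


d*LT = 183.4782 * 17.6118 = 3231.3814
ROP = 3231.3814 + 125.0313 = 3356.4127

3356.4127 units


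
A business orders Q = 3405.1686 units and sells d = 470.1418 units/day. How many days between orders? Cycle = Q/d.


Cycle = 3405.1686 / 470.1418 = 7.2429

7.2429 days


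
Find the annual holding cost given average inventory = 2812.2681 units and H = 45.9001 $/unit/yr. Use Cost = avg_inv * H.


Cost = 2812.2681 * 45.9001 = 129083.3870

129083.3870 $/yr


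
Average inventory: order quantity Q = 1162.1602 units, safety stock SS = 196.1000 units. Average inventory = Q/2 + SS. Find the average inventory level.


Q/2 = 581.0801
Avg = 581.0801 + 196.1000 = 777.1801

777.1801 units


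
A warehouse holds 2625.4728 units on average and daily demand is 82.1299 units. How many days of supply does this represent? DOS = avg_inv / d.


DOS = 2625.4728 / 82.1299 = 31.9673

31.9673 days


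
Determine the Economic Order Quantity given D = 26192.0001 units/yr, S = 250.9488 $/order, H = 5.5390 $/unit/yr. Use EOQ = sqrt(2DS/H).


2*D*S = 2 * 26192.0001 * 250.9488 = 13145701.9894
2*D*S/H = 2373298.7885
EOQ = sqrt(2373298.7885) = 1540.5515

1540.5515 units


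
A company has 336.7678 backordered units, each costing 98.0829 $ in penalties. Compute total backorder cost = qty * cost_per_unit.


Total = 336.7678 * 98.0829 = 33031.1625

33031.1625 $


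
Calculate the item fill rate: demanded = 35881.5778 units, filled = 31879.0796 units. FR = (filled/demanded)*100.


FR = 31879.0796 / 35881.5778 * 100 = 88.8453

88.8453%


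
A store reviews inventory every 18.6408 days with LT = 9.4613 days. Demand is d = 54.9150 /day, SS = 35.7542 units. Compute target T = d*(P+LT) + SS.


P + LT = 28.1021
d*(P+LT) = 54.9150 * 28.1021 = 1543.2268
T = 1543.2268 + 35.7542 = 1578.9810

1578.9810 units


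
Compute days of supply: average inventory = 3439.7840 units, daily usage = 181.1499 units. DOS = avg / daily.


DOS = 3439.7840 / 181.1499 = 18.9886

18.9886 days


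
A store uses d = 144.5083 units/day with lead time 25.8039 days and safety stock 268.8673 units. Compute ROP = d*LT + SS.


d*LT = 144.5083 * 25.8039 = 3728.8777
ROP = 3728.8777 + 268.8673 = 3997.7450

3997.7450 units


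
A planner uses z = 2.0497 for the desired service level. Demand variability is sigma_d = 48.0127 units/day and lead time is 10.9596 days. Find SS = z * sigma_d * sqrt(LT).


sqrt(LT) = sqrt(10.9596) = 3.3105
SS = 2.0497 * 48.0127 * 3.3105 = 325.7945

325.7945 units


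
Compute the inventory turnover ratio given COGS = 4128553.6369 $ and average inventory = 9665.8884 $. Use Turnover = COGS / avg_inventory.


Turnover = 4128553.6369 / 9665.8884 = 427.1261

427.1261


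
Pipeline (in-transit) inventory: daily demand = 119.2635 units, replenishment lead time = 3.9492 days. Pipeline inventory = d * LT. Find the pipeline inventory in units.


Pipeline = 119.2635 * 3.9492 = 470.9954

470.9954 units


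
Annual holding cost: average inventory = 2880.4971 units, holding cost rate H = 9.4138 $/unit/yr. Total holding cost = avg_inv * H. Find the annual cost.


Cost = 2880.4971 * 9.4138 = 27116.4236

27116.4236 $/yr


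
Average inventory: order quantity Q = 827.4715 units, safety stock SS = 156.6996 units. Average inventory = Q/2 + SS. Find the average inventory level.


Q/2 = 413.7357
Avg = 413.7357 + 156.6996 = 570.4353

570.4353 units


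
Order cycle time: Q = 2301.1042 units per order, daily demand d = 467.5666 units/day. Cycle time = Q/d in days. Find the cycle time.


Cycle = 2301.1042 / 467.5666 = 4.9214

4.9214 days


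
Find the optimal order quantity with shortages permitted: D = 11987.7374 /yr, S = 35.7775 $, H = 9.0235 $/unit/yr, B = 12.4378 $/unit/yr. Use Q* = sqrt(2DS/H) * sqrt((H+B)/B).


sqrt(2DS/H) = 308.3196
sqrt((H+B)/B) = 1.3136
Q* = 308.3196 * 1.3136 = 405.0021

405.0021 units


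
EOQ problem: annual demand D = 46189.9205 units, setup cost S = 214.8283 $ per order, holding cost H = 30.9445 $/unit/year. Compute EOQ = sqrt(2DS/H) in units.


2*D*S = 2 * 46189.9205 * 214.8283 = 19845804.1963
2*D*S/H = 641335.4294
EOQ = sqrt(641335.4294) = 800.8342

800.8342 units


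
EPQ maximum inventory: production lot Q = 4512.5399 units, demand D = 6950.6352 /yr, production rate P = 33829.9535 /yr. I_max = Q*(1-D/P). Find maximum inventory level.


D/P = 0.2055
1 - D/P = 0.7945
I_max = 4512.5399 * 0.7945 = 3585.4024

3585.4024 units


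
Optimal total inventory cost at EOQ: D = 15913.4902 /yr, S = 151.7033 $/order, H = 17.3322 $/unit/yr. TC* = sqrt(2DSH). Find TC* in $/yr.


2*D*S*H = 83684332.5400
TC* = sqrt(83684332.5400) = 9147.9141

9147.9141 $/yr


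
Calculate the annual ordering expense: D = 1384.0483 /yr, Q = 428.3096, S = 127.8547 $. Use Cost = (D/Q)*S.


Number of orders = D/Q = 3.2314
Cost = 3.2314 * 127.8547 = 413.1523

413.1523 $/yr


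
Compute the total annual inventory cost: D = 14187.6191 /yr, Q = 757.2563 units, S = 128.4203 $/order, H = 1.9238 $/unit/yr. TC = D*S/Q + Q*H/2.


Ordering cost = D*S/Q = 2406.0259
Holding cost = Q*H/2 = 728.4048
TC = 2406.0259 + 728.4048 = 3134.4308

3134.4308 $/yr


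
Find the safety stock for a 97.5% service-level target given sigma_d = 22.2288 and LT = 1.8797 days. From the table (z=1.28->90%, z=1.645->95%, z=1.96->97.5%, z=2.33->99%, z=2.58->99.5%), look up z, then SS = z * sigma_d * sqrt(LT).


From the table, SL = 97.5% corresponds to z = 1.96
sqrt(LT) = sqrt(1.8797) = 1.3710
SS = 1.96 * 22.2288 * 1.3710 = 59.7333

59.7333 units


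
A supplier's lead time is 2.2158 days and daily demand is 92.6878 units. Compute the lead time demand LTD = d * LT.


LTD = 92.6878 * 2.2158 = 205.3776

205.3776 units


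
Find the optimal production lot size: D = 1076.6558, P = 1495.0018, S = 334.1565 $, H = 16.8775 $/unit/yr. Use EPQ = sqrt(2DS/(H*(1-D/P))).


1 - D/P = 1 - 0.7202 = 0.2798
H*(1-D/P) = 4.7228
2DS = 719543.0677
EPQ = sqrt(152354.3194) = 390.3259

390.3259 units


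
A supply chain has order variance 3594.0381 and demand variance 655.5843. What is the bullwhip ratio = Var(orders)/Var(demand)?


BW = 3594.0381 / 655.5843 = 5.4822

5.4822


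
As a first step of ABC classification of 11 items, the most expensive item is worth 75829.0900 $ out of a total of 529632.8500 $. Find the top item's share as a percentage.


Top item = 75829.0900
Total = 529632.8500
Percentage = 75829.0900 / 529632.8500 * 100 = 14.3173

14.3173%


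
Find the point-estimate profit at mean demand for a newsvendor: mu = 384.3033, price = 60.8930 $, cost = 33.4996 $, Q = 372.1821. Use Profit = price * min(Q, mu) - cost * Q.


Sales at mu = min(372.1821, 384.3033) = 372.1821
Revenue = 60.8930 * 372.1821 = 22663.2846
Total cost = 33.4996 * 372.1821 = 12467.9515
Profit = 22663.2846 - 12467.9515 = 10195.3331

10195.3331 $


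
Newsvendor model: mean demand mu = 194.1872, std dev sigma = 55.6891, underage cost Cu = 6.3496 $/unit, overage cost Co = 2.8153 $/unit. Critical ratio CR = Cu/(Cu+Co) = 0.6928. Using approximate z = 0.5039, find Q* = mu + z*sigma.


CR = Cu/(Cu+Co) = 6.3496/(6.3496+2.8153) = 0.6928
z = 0.5039
Q* = 194.1872 + 0.5039 * 55.6891 = 222.2489

222.2489 units


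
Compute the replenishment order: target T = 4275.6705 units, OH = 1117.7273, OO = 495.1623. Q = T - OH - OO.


Inventory position = OH + OO = 1117.7273 + 495.1623 = 1612.8896
Q = 4275.6705 - 1612.8896 = 2662.7809

2662.7809 units


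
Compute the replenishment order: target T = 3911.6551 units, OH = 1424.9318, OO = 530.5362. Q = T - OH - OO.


Inventory position = OH + OO = 1424.9318 + 530.5362 = 1955.4680
Q = 3911.6551 - 1955.4680 = 1956.1871

1956.1871 units


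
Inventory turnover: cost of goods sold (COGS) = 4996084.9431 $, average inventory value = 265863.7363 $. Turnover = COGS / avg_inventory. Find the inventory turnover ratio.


Turnover = 4996084.9431 / 265863.7363 = 18.7919

18.7919


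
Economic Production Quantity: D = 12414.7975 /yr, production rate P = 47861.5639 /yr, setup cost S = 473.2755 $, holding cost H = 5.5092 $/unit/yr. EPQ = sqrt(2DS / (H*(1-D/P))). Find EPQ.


1 - D/P = 1 - 0.2594 = 0.7406
H*(1-D/P) = 4.0802
2DS = 11751238.9884
EPQ = sqrt(2880085.5088) = 1697.0815

1697.0815 units


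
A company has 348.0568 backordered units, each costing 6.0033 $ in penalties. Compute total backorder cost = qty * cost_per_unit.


Total = 348.0568 * 6.0033 = 2089.4894

2089.4894 $


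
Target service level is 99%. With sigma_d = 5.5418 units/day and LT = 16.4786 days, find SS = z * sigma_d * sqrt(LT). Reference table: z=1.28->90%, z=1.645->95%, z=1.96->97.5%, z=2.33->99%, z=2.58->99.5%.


From the table, SL = 99% corresponds to z = 2.33
sqrt(LT) = sqrt(16.4786) = 4.0594
SS = 2.33 * 5.5418 * 4.0594 = 52.4164

52.4164 units


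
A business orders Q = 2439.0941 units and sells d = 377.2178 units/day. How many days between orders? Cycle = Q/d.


Cycle = 2439.0941 / 377.2178 = 6.4660

6.4660 days


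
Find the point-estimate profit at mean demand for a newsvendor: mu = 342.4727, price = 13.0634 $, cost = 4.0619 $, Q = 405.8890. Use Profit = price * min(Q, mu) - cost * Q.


Sales at mu = min(405.8890, 342.4727) = 342.4727
Revenue = 13.0634 * 342.4727 = 4473.8579
Total cost = 4.0619 * 405.8890 = 1648.6805
Profit = 4473.8579 - 1648.6805 = 2825.1773

2825.1773 $


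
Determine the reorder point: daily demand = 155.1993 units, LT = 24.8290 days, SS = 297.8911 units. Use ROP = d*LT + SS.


d*LT = 155.1993 * 24.8290 = 3853.4434
ROP = 3853.4434 + 297.8911 = 4151.3345

4151.3345 units


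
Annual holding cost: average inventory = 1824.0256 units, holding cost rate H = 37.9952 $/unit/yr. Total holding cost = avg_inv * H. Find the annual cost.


Cost = 1824.0256 * 37.9952 = 69304.2175

69304.2175 $/yr


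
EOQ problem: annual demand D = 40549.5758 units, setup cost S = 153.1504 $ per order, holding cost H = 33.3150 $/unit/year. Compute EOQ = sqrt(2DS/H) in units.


2*D*S = 2 * 40549.5758 * 153.1504 = 12420367.5072
2*D*S/H = 372816.0741
EOQ = sqrt(372816.0741) = 610.5867

610.5867 units


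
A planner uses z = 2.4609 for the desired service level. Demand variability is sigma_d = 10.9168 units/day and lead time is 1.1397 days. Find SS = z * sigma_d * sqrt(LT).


sqrt(LT) = sqrt(1.1397) = 1.0676
SS = 2.4609 * 10.9168 * 1.0676 = 28.6804

28.6804 units


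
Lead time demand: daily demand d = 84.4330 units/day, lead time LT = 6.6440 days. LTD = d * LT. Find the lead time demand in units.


LTD = 84.4330 * 6.6440 = 560.9729

560.9729 units


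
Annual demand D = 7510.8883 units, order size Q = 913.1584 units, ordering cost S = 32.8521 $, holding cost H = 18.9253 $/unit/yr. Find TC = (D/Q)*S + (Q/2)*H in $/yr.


Ordering cost = D*S/Q = 270.2143
Holding cost = Q*H/2 = 8640.8983
TC = 270.2143 + 8640.8983 = 8911.1126

8911.1126 $/yr


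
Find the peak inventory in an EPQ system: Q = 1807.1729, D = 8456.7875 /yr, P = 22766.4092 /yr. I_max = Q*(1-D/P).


D/P = 0.3715
1 - D/P = 0.6285
I_max = 1807.1729 * 0.6285 = 1135.8823

1135.8823 units


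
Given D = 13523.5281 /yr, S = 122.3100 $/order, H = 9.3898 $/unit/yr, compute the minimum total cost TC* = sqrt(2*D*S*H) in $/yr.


2*D*S*H = 31062636.2924
TC* = sqrt(31062636.2924) = 5573.3864

5573.3864 $/yr


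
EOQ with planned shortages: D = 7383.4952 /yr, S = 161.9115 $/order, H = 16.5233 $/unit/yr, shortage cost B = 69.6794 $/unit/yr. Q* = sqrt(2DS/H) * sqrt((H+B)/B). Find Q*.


sqrt(2DS/H) = 380.3964
sqrt((H+B)/B) = 1.1123
Q* = 380.3964 * 1.1123 = 423.1016

423.1016 units


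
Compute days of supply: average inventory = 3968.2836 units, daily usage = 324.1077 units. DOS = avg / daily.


DOS = 3968.2836 / 324.1077 = 12.2437

12.2437 days


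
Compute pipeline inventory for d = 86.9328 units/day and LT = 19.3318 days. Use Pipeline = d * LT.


Pipeline = 86.9328 * 19.3318 = 1680.5675

1680.5675 units


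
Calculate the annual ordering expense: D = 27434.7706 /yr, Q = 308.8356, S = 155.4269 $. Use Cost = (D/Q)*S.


Number of orders = D/Q = 88.8329
Cost = 88.8329 * 155.4269 = 13807.0266

13807.0266 $/yr


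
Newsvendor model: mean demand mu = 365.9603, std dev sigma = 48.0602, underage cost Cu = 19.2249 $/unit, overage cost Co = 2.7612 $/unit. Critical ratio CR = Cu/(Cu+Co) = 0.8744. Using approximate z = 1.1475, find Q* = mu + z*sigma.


CR = Cu/(Cu+Co) = 19.2249/(19.2249+2.7612) = 0.8744
z = 1.1475
Q* = 365.9603 + 1.1475 * 48.0602 = 421.1094

421.1094 units


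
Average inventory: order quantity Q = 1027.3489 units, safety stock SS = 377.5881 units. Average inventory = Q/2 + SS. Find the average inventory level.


Q/2 = 513.6744
Avg = 513.6744 + 377.5881 = 891.2625

891.2625 units


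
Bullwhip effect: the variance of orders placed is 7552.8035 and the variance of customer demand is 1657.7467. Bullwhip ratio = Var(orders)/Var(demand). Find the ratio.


BW = 7552.8035 / 1657.7467 = 4.5561

4.5561


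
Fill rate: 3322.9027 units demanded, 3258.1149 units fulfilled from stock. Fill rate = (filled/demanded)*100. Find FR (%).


FR = 3258.1149 / 3322.9027 * 100 = 98.0503

98.0503%


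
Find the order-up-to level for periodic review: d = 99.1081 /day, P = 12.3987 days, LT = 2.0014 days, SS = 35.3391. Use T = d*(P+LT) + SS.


P + LT = 14.4001
d*(P+LT) = 99.1081 * 14.4001 = 1427.1666
T = 1427.1666 + 35.3391 = 1462.5057

1462.5057 units


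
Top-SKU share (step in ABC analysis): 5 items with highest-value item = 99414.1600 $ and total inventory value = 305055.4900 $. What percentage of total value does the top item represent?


Top item = 99414.1600
Total = 305055.4900
Percentage = 99414.1600 / 305055.4900 * 100 = 32.5889

32.5889%


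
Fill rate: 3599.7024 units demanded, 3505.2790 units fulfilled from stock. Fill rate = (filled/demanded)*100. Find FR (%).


FR = 3505.2790 / 3599.7024 * 100 = 97.3769

97.3769%


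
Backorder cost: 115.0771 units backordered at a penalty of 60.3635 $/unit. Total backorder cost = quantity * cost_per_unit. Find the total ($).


Total = 115.0771 * 60.3635 = 6946.4565

6946.4565 $


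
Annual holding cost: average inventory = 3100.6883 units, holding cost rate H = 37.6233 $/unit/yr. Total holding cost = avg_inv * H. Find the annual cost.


Cost = 3100.6883 * 37.6233 = 116658.1261

116658.1261 $/yr


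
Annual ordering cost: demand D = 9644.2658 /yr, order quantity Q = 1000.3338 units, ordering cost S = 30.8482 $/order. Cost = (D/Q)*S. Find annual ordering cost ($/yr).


Number of orders = D/Q = 9.6410
Cost = 9.6410 * 30.8482 = 297.4090

297.4090 $/yr


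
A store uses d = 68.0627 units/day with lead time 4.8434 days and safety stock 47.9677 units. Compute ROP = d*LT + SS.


d*LT = 68.0627 * 4.8434 = 329.6549
ROP = 329.6549 + 47.9677 = 377.6226

377.6226 units


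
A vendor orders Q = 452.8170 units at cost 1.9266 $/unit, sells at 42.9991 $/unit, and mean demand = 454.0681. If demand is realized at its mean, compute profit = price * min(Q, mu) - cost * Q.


Sales at mu = min(452.8170, 454.0681) = 452.8170
Revenue = 42.9991 * 452.8170 = 19470.7235
Total cost = 1.9266 * 452.8170 = 872.3972
Profit = 19470.7235 - 872.3972 = 18598.3262

18598.3262 $


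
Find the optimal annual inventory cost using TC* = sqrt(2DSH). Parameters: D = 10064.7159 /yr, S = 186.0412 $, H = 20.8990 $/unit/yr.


2*D*S*H = 78264741.3268
TC* = sqrt(78264741.3268) = 8846.7362

8846.7362 $/yr


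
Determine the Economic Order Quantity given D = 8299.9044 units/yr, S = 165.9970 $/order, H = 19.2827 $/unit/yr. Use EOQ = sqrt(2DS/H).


2*D*S = 2 * 8299.9044 * 165.9970 = 2755518.4614
2*D*S/H = 142901.0699
EOQ = sqrt(142901.0699) = 378.0226

378.0226 units


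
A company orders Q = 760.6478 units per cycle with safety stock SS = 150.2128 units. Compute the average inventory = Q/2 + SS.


Q/2 = 380.3239
Avg = 380.3239 + 150.2128 = 530.5367

530.5367 units


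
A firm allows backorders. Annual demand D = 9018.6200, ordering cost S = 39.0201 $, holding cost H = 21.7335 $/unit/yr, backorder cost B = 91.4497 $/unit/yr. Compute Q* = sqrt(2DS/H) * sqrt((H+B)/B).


sqrt(2DS/H) = 179.9552
sqrt((H+B)/B) = 1.1125
Q* = 179.9552 * 1.1125 = 200.2001

200.2001 units


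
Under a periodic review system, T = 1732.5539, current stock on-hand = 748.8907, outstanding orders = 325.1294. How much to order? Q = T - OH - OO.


Inventory position = OH + OO = 748.8907 + 325.1294 = 1074.0201
Q = 1732.5539 - 1074.0201 = 658.5338

658.5338 units


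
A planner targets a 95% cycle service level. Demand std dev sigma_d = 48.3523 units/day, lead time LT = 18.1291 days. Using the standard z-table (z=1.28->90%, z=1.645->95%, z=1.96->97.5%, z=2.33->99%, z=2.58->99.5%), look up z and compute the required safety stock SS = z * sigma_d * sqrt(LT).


From the table, SL = 95% corresponds to z = 1.645
sqrt(LT) = sqrt(18.1291) = 4.2578
SS = 1.645 * 48.3523 * 4.2578 = 338.6657

338.6657 units


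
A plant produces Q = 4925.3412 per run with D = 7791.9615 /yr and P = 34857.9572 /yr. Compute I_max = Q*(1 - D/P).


D/P = 0.2235
1 - D/P = 0.7765
I_max = 4925.3412 * 0.7765 = 3824.3567

3824.3567 units


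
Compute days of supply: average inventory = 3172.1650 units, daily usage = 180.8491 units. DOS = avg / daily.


DOS = 3172.1650 / 180.8491 = 17.5404

17.5404 days


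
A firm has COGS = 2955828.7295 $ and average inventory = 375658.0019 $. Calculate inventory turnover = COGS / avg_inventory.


Turnover = 2955828.7295 / 375658.0019 = 7.8684

7.8684


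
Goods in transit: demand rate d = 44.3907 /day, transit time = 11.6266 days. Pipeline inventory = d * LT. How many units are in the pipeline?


Pipeline = 44.3907 * 11.6266 = 516.1129

516.1129 units


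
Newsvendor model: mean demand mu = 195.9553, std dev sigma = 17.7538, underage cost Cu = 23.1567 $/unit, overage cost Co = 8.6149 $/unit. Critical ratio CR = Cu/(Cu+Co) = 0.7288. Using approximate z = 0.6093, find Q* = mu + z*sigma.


CR = Cu/(Cu+Co) = 23.1567/(23.1567+8.6149) = 0.7288
z = 0.6093
Q* = 195.9553 + 0.6093 * 17.7538 = 206.7727

206.7727 units
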